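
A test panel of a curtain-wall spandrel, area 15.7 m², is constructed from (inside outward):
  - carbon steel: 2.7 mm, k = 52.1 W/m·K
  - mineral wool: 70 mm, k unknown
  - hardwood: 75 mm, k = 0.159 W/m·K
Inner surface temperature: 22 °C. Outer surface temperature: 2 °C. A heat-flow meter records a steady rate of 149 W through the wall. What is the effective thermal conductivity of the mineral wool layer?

k ≈ 0.0428 W/(m·K)

Series thermal resistances:
R_carbon steel = L/(kA) = 0.0027/(52.1×15.7) = 3.301×10^-6 K/W
R_hardwood = L/(kA) = 0.075/(0.159×15.7) = 0.03004 K/W
Sum of known resistances R_other = 0.03005 K/W
Total R = ΔT/Q = 20/149 = 0.1342 K/W
R_mineral wool = R_total − R_other = 0.1042 K/W
k = L/(R·A) = 0.07/(0.1042×15.7)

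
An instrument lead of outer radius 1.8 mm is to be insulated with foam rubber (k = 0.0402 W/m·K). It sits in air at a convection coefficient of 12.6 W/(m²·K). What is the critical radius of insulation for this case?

For a cylinder r_cr = k/h = 0.0402/12.6
r_cr = 3.19 mm; since the bare radius (1.8 mm) is below r_cr, adding a thin layer of insulation will *increase* heat loss.

r_cr ≈ 3.19 mm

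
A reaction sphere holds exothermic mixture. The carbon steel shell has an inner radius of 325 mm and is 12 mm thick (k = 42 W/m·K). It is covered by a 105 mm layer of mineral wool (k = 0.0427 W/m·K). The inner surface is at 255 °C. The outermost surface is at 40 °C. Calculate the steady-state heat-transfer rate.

Each spherical layer contributes R = (1/r_i − 1/r_o)/(4πk):
R_carbon steel shell = (1/0.325 − 1/0.337)/(4π×42) = 2.076×10^-4 K/W
R_mineral wool = (1/0.337 − 1/0.442)/(4π×0.0427) = 1.314 K/W
R_total = 1.314 K/W
Q = ΔT/R_total = 215/1.314

Q ≈ 164 W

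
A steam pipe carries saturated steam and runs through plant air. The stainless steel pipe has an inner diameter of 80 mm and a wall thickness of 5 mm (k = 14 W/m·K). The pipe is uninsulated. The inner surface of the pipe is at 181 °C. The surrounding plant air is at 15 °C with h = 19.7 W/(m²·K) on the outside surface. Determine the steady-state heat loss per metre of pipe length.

q′ ≈ 918 W/m

Cylindrical conduction, so R = ln(r₂/r₁)/(2πkL) per layer, in series:
R_stainless steel pipe wall = ln(45/40)/(2π×14×1) = 0.001339 K/W
R_outer film = 1/(h_o·2πr_oL) = 1/(19.7×2π×0.045×1) = 0.1795 K/W
R_total = 0.1809 K/W
Q = ΔT/R_total = 166/0.1809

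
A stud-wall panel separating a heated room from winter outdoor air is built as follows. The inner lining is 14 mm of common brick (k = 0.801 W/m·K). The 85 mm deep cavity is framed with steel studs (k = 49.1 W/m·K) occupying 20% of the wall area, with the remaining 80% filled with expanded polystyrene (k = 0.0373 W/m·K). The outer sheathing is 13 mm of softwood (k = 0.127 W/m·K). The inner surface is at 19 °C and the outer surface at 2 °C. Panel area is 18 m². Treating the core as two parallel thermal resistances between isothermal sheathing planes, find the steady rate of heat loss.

Q ≈ 2380 W

Sheathing layers in series; stud and cavity paths in parallel between them.
R_inner = 0.014/(0.801×18) = 9.71×10^-4 K/W
R_stud  = 0.085/(49.1×0.2×18) = 4.809×10^-4 K/W
R_cav   = 0.085/(0.0373×0.8×18) = 0.1583 K/W
1/R_core = 1/R_stud + 1/R_cav → R_core = 4.794×10^-4 K/W
R_outer = 0.013/(0.127×18) = 0.005687 K/W
R_total = 0.007137 K/W
Q = ΔT/R_total = 17/0.007137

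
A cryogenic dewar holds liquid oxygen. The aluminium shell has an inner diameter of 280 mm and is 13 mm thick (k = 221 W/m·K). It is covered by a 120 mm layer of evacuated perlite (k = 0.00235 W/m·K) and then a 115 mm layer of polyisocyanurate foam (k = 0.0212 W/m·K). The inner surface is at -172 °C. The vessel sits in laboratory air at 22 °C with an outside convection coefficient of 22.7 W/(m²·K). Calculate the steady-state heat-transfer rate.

For a spherical shell R = (1/r₁ − 1/r₂)/(4πk); film R = 1/(h·4πr²). In series:
R_aluminium shell = (1/0.14 − 1/0.153)/(4π×221) = 2.185×10^-4 K/W
R_evacuated perlite = (1/0.153 − 1/0.273)/(4π×0.00235) = 97.29 K/W
R_polyisocyanurate foam = (1/0.273 − 1/0.388)/(4π×0.0212) = 4.075 K/W
R_outer film = 1/(h·4πr_o²) = 1/(22.7×4π×0.388²) = 0.02329 K/W
R_total = 101.4 K/W
Q = ΔT/R_total = 194/101.4

Q ≈ 1.91 W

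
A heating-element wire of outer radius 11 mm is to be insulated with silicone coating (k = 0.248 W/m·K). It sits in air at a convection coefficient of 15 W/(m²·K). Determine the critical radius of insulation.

r_cr ≈ 16.5 mm

For a cylinder r_cr = k/h = 0.248/15
r_cr = 16.5 mm; since the bare radius (11 mm) is below r_cr, adding a thin layer of insulation will *increase* heat loss.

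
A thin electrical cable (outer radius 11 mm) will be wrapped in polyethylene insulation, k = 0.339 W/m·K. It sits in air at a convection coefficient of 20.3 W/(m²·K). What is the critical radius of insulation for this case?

For a cylinder r_cr = k/h = 0.339/20.3
r_cr = 16.7 mm; since the bare radius (11 mm) is below r_cr, adding a thin layer of insulation will *increase* heat loss.

r_cr ≈ 16.7 mm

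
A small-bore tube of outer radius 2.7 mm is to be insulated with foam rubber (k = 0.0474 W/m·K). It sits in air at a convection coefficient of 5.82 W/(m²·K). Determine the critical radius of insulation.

r_cr ≈ 8.14 mm

For a cylinder r_cr = k/h = 0.0474/5.82
r_cr = 8.14 mm; since the bare radius (2.7 mm) is below r_cr, adding a thin layer of insulation will *increase* heat loss.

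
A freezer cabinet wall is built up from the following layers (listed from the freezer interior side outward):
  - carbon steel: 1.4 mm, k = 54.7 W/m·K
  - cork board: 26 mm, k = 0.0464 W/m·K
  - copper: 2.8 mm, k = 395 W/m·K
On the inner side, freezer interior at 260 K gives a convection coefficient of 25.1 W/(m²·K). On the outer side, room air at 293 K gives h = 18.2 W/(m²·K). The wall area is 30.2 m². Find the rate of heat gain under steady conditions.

Using the resistance-network approach (series):
R_inner film = 1/(h_i·A) = 1/(25.1×30.2) = 0.001319 K/W
R_carbon steel = L/(kA) = 0.0014/(54.7×30.2) = 8.475×10^-7 K/W
R_cork board = L/(kA) = 0.026/(0.0464×30.2) = 0.01855 K/W
R_copper = L/(kA) = 0.0028/(395×30.2) = 2.347×10^-7 K/W
R_outer film = 1/(h_o·A) = 1/(18.2×30.2) = 0.001819 K/W
R_total = 0.02169 K/W
Q = ΔT / R_total = 33 / 0.02169

Q ≈ 1520 W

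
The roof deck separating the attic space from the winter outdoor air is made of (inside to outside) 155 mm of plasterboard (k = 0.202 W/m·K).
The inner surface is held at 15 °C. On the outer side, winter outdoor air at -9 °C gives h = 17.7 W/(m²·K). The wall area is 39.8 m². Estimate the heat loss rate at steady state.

Q ≈ 1160 W

Thermal resistances in series:
R_plasterboard = L/(kA) = 0.155/(0.202×39.8) = 0.01928 K/W
R_outer film = 1/(h_o·A) = 1/(17.7×39.8) = 0.00142 K/W
R_total = 0.0207 K/W
Q = ΔT / R_total = 24 / 0.0207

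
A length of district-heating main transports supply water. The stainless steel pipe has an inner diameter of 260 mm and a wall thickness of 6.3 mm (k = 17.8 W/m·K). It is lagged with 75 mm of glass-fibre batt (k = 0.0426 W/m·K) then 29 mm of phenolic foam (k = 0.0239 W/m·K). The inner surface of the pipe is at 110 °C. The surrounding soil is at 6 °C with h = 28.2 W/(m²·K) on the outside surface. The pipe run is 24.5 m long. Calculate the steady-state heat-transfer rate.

Q ≈ 1010 W

Radial resistances (cylindrical: R_cond = ln(r_o/r_i)/(2πkL), R_conv = 1/(h·2πrL)):
R_stainless steel pipe wall = ln(136.3/130)/(2π×17.8×24.5) = 1.727×10^-5 K/W
R_glass-fibre batt = ln(211.3/136.3)/(2π×0.0426×24.5) = 0.06686 K/W
R_phenolic foam = ln(240.3/211.3)/(2π×0.0239×24.5) = 0.03496 K/W
R_outer film = 1/(h_o·2πr_oL) = 1/(28.2×2π×0.2403×24.5) = 9.586×10^-4 K/W
R_total = 0.1028 K/W
Q = ΔT/R_total = 104/0.1028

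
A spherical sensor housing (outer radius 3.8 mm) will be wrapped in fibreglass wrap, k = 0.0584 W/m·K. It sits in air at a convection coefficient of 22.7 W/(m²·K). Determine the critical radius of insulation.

r_cr ≈ 5.15 mm

For a sphere r_cr = 2k/h = 2×0.0584/22.7
r_cr = 5.15 mm; since the bare radius (3.8 mm) is below r_cr, adding a thin layer of insulation will *increase* heat loss.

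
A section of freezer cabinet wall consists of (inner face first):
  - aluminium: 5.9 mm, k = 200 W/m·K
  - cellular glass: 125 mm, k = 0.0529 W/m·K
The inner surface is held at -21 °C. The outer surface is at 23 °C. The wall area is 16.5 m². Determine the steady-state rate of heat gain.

Model the wall as resistances in series:
R_aluminium = L/(kA) = 0.0059/(200×16.5) = 1.788×10^-6 K/W
R_cellular glass = L/(kA) = 0.125/(0.0529×16.5) = 0.1432 K/W
R_total = 0.1432 K/W
Q = ΔT / R_total = 44 / 0.1432

Q ≈ 307 W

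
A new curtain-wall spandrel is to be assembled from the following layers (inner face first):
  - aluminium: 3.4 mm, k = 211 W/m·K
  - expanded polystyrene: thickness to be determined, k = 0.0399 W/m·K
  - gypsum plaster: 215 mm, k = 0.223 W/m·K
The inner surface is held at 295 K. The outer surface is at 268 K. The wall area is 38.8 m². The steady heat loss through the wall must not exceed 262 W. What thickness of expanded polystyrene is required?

Model the wall as resistances in series:
R_aluminium = L/(kA) = 0.0034/(211×38.8) = 4.153×10^-7 K/W
R_gypsum plaster = L/(kA) = 0.215/(0.223×38.8) = 0.02485 K/W
Sum of the known resistances R_other = 0.02485 K/W
Required total resistance R_tot = ΔT/Q_allow = 27/262 = 0.1031 K/W
R_expanded polystyrene = R_tot − R_other = 0.0782 K/W
L = R·k·A = 0.0782×0.0399×38.8

L ≈ 121 mm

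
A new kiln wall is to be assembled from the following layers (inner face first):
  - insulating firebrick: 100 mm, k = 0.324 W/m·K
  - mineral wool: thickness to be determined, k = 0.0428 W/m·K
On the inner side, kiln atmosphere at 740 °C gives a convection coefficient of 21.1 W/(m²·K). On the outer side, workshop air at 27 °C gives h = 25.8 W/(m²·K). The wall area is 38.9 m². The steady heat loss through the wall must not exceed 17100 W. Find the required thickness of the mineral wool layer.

Using the resistance-network approach (series):
R_inner film = 1/(h_i·A) = 1/(21.1×38.9) = 0.001218 K/W
R_insulating firebrick = L/(kA) = 0.1/(0.324×38.9) = 0.007934 K/W
R_outer film = 1/(h_o·A) = 1/(25.8×38.9) = 9.964×10^-4 K/W
Sum of the known resistances R_other = 0.01015 K/W
Required total resistance R_tot = ΔT/Q_allow = 713/17100 = 0.0417 K/W
R_mineral wool = R_tot − R_other = 0.03155 K/W
L = R·k·A = 0.03155×0.0428×38.9

L ≈ 52.5 mm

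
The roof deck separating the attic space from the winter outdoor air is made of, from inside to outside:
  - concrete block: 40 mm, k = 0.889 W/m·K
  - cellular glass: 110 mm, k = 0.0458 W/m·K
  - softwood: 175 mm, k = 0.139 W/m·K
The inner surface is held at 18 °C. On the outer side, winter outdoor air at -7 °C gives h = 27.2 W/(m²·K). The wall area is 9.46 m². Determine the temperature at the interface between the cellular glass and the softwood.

Model the wall as resistances in series:
R_concrete block = L/(kA) = 0.04/(0.889×9.46) = 0.004756 K/W
R_cellular glass = L/(kA) = 0.11/(0.0458×9.46) = 0.2539 K/W
R_softwood = L/(kA) = 0.175/(0.139×9.46) = 0.1331 K/W
R_outer film = 1/(h_o·A) = 1/(27.2×9.46) = 0.003886 K/W
R_total = 0.3956 K/W;  Q = ΔT/R_total = 25/0.3956 = 63.19 W
T_interface = T_inner − Q·ΣR(inner→interface) = 18 − 63.2×0.2586

T ≈ 1.66 °C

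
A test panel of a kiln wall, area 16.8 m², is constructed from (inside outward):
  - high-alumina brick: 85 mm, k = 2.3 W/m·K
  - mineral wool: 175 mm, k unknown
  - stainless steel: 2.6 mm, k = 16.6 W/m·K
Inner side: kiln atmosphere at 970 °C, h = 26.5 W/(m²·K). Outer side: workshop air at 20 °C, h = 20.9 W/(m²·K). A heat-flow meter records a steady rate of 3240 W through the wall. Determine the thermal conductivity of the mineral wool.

Model the wall as resistances in series:
R_inner film = 1/(h_i·A) = 1/(26.5×16.8) = 0.002246 K/W
R_high-alumina brick = L/(kA) = 0.085/(2.3×16.8) = 0.0022 K/W
R_stainless steel = L/(kA) = 0.0026/(16.6×16.8) = 9.323×10^-6 K/W
R_outer film = 1/(h_o·A) = 1/(20.9×16.8) = 0.002848 K/W
Sum of known resistances R_other = 0.007303 K/W
Total R = ΔT/Q = 950/3240 = 0.2932 K/W
R_mineral wool = R_total − R_other = 0.2859 K/W
k = L/(R·A) = 0.175/(0.2859×16.8)

k ≈ 0.0364 W/(m·K)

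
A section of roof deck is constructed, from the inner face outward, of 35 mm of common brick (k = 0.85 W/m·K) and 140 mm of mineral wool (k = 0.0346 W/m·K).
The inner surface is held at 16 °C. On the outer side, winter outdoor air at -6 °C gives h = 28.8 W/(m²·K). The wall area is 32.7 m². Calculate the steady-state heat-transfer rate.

Q ≈ 175 W

Using the resistance-network approach (series):
R_common brick = L/(kA) = 0.035/(0.85×32.7) = 0.001259 K/W
R_mineral wool = L/(kA) = 0.14/(0.0346×32.7) = 0.1237 K/W
R_outer film = 1/(h_o·A) = 1/(28.8×32.7) = 0.001062 K/W
R_total = 0.1261 K/W
Q = ΔT / R_total = 22 / 0.1261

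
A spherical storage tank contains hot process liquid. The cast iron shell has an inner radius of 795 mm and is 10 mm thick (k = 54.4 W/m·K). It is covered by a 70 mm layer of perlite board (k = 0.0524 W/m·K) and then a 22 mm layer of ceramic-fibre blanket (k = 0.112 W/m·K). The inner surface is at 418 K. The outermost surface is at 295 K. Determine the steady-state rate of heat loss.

Spherical conduction: R = (1/r_in − 1/r_out)/(4πk) per layer; series-sum.
R_cast iron shell = (1/0.795 − 1/0.805)/(4π×54.4) = 2.286×10^-5 K/W
R_perlite board = (1/0.805 − 1/0.875)/(4π×0.0524) = 0.1509 K/W
R_ceramic-fibre blanket = (1/0.875 − 1/0.897)/(4π×0.112) = 0.01992 K/W
R_total = 0.1709 K/W
Q = ΔT/R_total = 123/0.1709

Q ≈ 720 W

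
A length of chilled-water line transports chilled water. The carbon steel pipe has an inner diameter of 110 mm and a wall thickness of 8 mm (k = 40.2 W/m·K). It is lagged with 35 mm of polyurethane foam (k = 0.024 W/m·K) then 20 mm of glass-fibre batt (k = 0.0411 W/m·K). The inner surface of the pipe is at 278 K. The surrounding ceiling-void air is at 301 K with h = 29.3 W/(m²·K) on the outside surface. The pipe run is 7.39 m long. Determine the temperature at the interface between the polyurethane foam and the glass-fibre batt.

For a radial system each layer contributes R = ln(r_out/r_in)/(2πkL); films add R = 1/(hA).
R_carbon steel pipe wall = ln(63/55)/(2π×40.2×7.39) = 7.275×10^-5 K/W
R_polyurethane foam = ln(98/63)/(2π×0.024×7.39) = 0.3965 K/W
R_glass-fibre batt = ln(118/98)/(2π×0.0411×7.39) = 0.09732 K/W
R_outer film = 1/(h_o·2πr_oL) = 1/(29.3×2π×0.118×7.39) = 0.006229 K/W
R_total = 0.5001 K/W
Q = ΔT/R_total = 23/0.5001
Q = 46 W
T_interface = T_inner + Q·ΣR(inner→interface) = 278 + 46×0.3966

T ≈ 296 K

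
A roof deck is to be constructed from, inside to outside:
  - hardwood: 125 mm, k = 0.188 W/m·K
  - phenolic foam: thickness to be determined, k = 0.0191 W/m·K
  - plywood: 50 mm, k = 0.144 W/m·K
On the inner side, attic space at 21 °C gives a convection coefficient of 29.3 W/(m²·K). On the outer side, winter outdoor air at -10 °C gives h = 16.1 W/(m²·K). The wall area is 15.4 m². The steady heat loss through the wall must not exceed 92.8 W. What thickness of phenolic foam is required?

Thermal resistances in series:
R_inner film = 1/(h_i·A) = 1/(29.3×15.4) = 0.002216 K/W
R_hardwood = L/(kA) = 0.125/(0.188×15.4) = 0.04317 K/W
R_plywood = L/(kA) = 0.05/(0.144×15.4) = 0.02255 K/W
R_outer film = 1/(h_o·A) = 1/(16.1×15.4) = 0.004033 K/W
Sum of the known resistances R_other = 0.07197 K/W
Required total resistance R_tot = ΔT/Q_allow = 31/92.8 = 0.3341 K/W
R_phenolic foam = R_tot − R_other = 0.2621 K/W
L = R·k·A = 0.2621×0.0191×15.4

L ≈ 77.1 mm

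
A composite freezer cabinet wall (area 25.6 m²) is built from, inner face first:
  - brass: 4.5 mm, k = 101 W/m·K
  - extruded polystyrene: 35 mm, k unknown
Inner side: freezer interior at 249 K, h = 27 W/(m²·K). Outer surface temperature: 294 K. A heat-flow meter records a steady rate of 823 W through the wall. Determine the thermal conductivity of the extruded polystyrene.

Thermal resistances in series:
R_inner film = 1/(h_i·A) = 1/(27×25.6) = 0.001447 K/W
R_brass = L/(kA) = 0.0045/(101×25.6) = 1.74×10^-6 K/W
Sum of known resistances R_other = 0.001448 K/W
Total R = ΔT/Q = 45/823 = 0.05468 K/W
R_extruded polystyrene = R_total − R_other = 0.05323 K/W
k = L/(R·A) = 0.035/(0.05323×25.6)

k ≈ 0.0257 W/(m·K)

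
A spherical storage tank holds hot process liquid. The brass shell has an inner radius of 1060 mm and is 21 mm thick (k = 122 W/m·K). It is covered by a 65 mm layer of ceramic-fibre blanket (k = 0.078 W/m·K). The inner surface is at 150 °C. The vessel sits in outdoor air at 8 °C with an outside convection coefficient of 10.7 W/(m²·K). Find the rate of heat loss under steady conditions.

Each spherical layer contributes R = (1/r_i − 1/r_o)/(4πk):
R_brass shell = (1/1.06 − 1/1.081)/(4π×122) = 1.195×10^-5 K/W
R_ceramic-fibre blanket = (1/1.081 − 1/1.146)/(4π×0.078) = 0.05353 K/W
R_outer film = 1/(h·4πr_o²) = 1/(10.7×4π×1.146²) = 0.005663 K/W
R_total = 0.0592 K/W
Q = ΔT/R_total = 142/0.0592

Q ≈ 2400 W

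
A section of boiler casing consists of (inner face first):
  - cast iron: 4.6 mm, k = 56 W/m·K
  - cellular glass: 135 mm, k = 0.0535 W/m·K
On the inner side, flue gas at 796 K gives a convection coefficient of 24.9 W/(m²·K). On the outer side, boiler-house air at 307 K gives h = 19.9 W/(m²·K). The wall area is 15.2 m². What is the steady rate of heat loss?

Q ≈ 2840 W

Treating each layer as a thermal resistance in series:
R_inner film = 1/(h_i·A) = 1/(24.9×15.2) = 0.002642 K/W
R_cast iron = L/(kA) = 0.0046/(56×15.2) = 5.404×10^-6 K/W
R_cellular glass = L/(kA) = 0.135/(0.0535×15.2) = 0.166 K/W
R_outer film = 1/(h_o·A) = 1/(19.9×15.2) = 0.003306 K/W
R_total = 0.172 K/W
Q = ΔT / R_total = 489 / 0.172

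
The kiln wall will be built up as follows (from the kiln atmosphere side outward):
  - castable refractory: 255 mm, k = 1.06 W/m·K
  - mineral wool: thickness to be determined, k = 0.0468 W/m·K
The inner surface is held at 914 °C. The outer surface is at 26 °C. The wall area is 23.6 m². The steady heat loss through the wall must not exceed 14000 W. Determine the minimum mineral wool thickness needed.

Using the resistance-network approach (series):
R_castable refractory = L/(kA) = 0.255/(1.06×23.6) = 0.01019 K/W
Sum of the known resistances R_other = 0.01019 K/W
Required total resistance R_tot = ΔT/Q_allow = 888/14000 = 0.06343 K/W
R_mineral wool = R_tot − R_other = 0.05324 K/W
L = R·k·A = 0.05324×0.0468×23.6

L ≈ 58.8 mm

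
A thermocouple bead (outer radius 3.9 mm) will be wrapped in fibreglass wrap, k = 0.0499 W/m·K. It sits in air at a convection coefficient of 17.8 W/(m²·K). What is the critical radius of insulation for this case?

For a sphere r_cr = 2k/h = 2×0.0499/17.8
r_cr = 5.61 mm; since the bare radius (3.9 mm) is below r_cr, adding a thin layer of insulation will *increase* heat loss.

r_cr ≈ 5.61 mm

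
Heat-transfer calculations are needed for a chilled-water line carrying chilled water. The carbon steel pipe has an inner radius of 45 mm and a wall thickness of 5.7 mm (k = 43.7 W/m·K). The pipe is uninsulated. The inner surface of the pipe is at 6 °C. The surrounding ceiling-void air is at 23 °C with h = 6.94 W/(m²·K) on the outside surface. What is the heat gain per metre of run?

Treating each annulus and film as a series resistance:
R_carbon steel pipe wall = ln(50.7/45)/(2π×43.7×1) = 4.344×10^-4 K/W
R_outer film = 1/(h_o·2πr_oL) = 1/(6.94×2π×0.0507×1) = 0.4523 K/W
R_total = 0.4528 K/W
Q = ΔT/R_total = 17/0.4528

q′ ≈ 37.5 W/m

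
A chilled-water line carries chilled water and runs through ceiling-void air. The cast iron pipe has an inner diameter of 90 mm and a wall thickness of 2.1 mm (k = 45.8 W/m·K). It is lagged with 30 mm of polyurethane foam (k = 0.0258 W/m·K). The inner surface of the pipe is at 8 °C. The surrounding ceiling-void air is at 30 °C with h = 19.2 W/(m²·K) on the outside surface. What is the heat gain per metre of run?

q′ ≈ 6.99 W/m

Cylindrical conduction, so R = ln(r₂/r₁)/(2πkL) per layer, in series:
R_cast iron pipe wall = ln(47.1/45)/(2π×45.8×1) = 1.585×10^-4 K/W
R_polyurethane foam = ln(77.1/47.1)/(2π×0.0258×1) = 3.04 K/W
R_outer film = 1/(h_o·2πr_oL) = 1/(19.2×2π×0.0771×1) = 0.1075 K/W
R_total = 3.148 K/W
Q = ΔT/R_total = 22/3.148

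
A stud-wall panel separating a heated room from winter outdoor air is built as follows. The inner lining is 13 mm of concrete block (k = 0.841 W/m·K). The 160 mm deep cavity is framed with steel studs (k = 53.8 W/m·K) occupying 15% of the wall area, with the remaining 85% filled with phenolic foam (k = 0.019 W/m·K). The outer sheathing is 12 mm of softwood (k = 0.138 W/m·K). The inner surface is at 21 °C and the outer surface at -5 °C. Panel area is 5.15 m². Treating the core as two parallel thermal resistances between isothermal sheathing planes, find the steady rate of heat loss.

Sheathing layers in series; stud and cavity paths in parallel between them.
R_inner = 0.013/(0.841×5.15) = 0.003002 K/W
R_stud  = 0.16/(53.8×0.15×5.15) = 0.00385 K/W
R_cav   = 0.16/(0.019×0.85×5.15) = 1.924 K/W
1/R_core = 1/R_stud + 1/R_cav → R_core = 0.003842 K/W
R_outer = 0.012/(0.138×5.15) = 0.01688 K/W
R_total = 0.02373 K/W
Q = ΔT/R_total = 26/0.02373

Q ≈ 1100 W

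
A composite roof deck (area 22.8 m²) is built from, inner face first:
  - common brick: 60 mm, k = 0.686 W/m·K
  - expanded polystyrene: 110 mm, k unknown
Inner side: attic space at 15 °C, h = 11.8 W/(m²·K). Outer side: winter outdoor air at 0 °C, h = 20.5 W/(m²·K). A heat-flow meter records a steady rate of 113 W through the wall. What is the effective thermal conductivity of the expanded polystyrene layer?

k ≈ 0.0392 W/(m·K)

Model the wall as resistances in series:
R_inner film = 1/(h_i·A) = 1/(11.8×22.8) = 0.003717 K/W
R_common brick = L/(kA) = 0.06/(0.686×22.8) = 0.003836 K/W
R_outer film = 1/(h_o·A) = 1/(20.5×22.8) = 0.002139 K/W
Sum of known resistances R_other = 0.009693 K/W
Total R = ΔT/Q = 15/113 = 0.1327 K/W
R_expanded polystyrene = R_total − R_other = 0.1231 K/W
k = L/(R·A) = 0.11/(0.1231×22.8)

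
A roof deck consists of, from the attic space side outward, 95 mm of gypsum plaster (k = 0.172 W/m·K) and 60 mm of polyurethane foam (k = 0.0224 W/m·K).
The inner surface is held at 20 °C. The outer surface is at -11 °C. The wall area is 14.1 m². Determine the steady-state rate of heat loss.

Treating each layer as a thermal resistance in series:
R_gypsum plaster = L/(kA) = 0.095/(0.172×14.1) = 0.03917 K/W
R_polyurethane foam = L/(kA) = 0.06/(0.0224×14.1) = 0.19 K/W
R_total = 0.2291 K/W
Q = ΔT / R_total = 31 / 0.2291

Q ≈ 135 W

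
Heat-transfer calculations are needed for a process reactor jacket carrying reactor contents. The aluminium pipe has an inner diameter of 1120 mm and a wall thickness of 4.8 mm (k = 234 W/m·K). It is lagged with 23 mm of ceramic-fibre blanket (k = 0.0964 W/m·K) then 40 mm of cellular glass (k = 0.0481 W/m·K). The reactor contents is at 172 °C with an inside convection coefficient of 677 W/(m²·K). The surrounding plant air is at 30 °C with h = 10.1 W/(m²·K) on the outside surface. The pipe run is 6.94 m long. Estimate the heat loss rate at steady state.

Per-layer cylindrical resistances, series-summed:
R_inner film = 1/(h_i·2πr₁L) = 1/(677×2π×0.56×6.94) = 6.049×10^-5 K/W
R_aluminium pipe wall = ln(564.8/560)/(2π×234×6.94) = 8.365×10^-7 K/W
R_ceramic-fibre blanket = ln(587.8/564.8)/(2π×0.0964×6.94) = 0.009496 K/W
R_cellular glass = ln(627.8/587.8)/(2π×0.0481×6.94) = 0.03139 K/W
R_outer film = 1/(h_o·2πr_oL) = 1/(10.1×2π×0.6278×6.94) = 0.003617 K/W
R_total = 0.04456 K/W
Q = ΔT/R_total = 142/0.04456

Q ≈ 3190 W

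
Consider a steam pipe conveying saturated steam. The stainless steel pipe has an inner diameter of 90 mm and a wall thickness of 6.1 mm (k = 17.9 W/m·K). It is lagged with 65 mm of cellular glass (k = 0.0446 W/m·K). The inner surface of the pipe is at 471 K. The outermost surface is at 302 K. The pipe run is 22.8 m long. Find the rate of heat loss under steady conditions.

For a radial system each layer contributes R = ln(r_out/r_in)/(2πkL); films add R = 1/(hA).
R_stainless steel pipe wall = ln(51.1/45)/(2π×17.9×22.8) = 4.957×10^-5 K/W
R_cellular glass = ln(116.1/51.1)/(2π×0.0446×22.8) = 0.1284 K/W
R_total = 0.1285 K/W
Q = ΔT/R_total = 169/0.1285

Q ≈ 1320 W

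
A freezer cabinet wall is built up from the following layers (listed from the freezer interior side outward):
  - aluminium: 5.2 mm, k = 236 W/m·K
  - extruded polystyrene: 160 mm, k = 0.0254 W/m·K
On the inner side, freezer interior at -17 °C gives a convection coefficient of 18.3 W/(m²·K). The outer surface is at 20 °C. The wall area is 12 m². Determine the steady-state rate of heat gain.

Q ≈ 69.9 W

Using the resistance-network approach (series):
R_inner film = 1/(h_i·A) = 1/(18.3×12) = 0.004554 K/W
R_aluminium = L/(kA) = 0.0052/(236×12) = 1.836×10^-6 K/W
R_extruded polystyrene = L/(kA) = 0.16/(0.0254×12) = 0.5249 K/W
R_total = 0.5295 K/W
Q = ΔT / R_total = 37 / 0.5295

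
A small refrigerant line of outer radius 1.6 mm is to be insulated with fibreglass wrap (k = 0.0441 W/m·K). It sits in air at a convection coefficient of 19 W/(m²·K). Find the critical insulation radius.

r_cr ≈ 2.32 mm

For a cylinder r_cr = k/h = 0.0441/19
r_cr = 2.32 mm; since the bare radius (1.6 mm) is below r_cr, adding a thin layer of insulation will *increase* heat loss.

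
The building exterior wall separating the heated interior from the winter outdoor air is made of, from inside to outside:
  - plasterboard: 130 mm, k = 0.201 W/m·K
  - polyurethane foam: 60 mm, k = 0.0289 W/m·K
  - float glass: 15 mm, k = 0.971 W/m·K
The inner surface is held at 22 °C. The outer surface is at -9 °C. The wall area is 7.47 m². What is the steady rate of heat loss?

Series thermal resistances:
R_plasterboard = L/(kA) = 0.13/(0.201×7.47) = 0.08658 K/W
R_polyurethane foam = L/(kA) = 0.06/(0.0289×7.47) = 0.2779 K/W
R_float glass = L/(kA) = 0.015/(0.971×7.47) = 0.002068 K/W
R_total = 0.3666 K/W
Q = ΔT / R_total = 31 / 0.3666

Q ≈ 84.6 W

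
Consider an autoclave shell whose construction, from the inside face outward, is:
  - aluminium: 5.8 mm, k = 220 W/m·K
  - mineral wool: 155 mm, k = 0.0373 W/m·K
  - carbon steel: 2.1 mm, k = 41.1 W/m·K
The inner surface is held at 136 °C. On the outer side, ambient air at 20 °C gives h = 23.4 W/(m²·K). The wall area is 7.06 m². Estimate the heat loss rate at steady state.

Q ≈ 195 W

Treating each layer as a thermal resistance in series:
R_aluminium = L/(kA) = 0.0058/(220×7.06) = 3.734×10^-6 K/W
R_mineral wool = L/(kA) = 0.155/(0.0373×7.06) = 0.5886 K/W
R_carbon steel = L/(kA) = 0.0021/(41.1×7.06) = 7.237×10^-6 K/W
R_outer film = 1/(h_o·A) = 1/(23.4×7.06) = 0.006053 K/W
R_total = 0.5947 K/W
Q = ΔT / R_total = 116 / 0.5947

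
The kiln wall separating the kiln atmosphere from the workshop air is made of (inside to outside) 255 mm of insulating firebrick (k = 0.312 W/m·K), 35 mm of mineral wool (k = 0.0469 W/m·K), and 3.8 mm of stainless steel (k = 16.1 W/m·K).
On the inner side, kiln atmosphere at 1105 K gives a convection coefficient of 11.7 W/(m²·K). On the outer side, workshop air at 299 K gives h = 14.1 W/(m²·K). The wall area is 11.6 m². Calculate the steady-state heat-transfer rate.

Q ≈ 5440 W

Using the resistance-network approach (series):
R_inner film = 1/(h_i·A) = 1/(11.7×11.6) = 0.007368 K/W
R_insulating firebrick = L/(kA) = 0.255/(0.312×11.6) = 0.07046 K/W
R_mineral wool = L/(kA) = 0.035/(0.0469×11.6) = 0.06433 K/W
R_stainless steel = L/(kA) = 0.0038/(16.1×11.6) = 2.035×10^-5 K/W
R_outer film = 1/(h_o·A) = 1/(14.1×11.6) = 0.006114 K/W
R_total = 0.1483 K/W
Q = ΔT / R_total = 806 / 0.1483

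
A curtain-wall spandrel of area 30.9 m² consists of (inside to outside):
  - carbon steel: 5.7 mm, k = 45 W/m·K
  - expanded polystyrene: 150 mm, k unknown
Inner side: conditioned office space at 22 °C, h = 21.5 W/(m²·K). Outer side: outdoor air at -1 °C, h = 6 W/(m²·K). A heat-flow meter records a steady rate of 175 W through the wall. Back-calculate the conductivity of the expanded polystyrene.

k ≈ 0.039 W/(m·K)

Treating each layer as a thermal resistance in series:
R_inner film = 1/(h_i·A) = 1/(21.5×30.9) = 0.001505 K/W
R_carbon steel = L/(kA) = 0.0057/(45×30.9) = 4.099×10^-6 K/W
R_outer film = 1/(h_o·A) = 1/(6×30.9) = 0.005394 K/W
Sum of known resistances R_other = 0.006903 K/W
Total R = ΔT/Q = 23/175 = 0.1314 K/W
R_expanded polystyrene = R_total − R_other = 0.1245 K/W
k = L/(R·A) = 0.15/(0.1245×30.9)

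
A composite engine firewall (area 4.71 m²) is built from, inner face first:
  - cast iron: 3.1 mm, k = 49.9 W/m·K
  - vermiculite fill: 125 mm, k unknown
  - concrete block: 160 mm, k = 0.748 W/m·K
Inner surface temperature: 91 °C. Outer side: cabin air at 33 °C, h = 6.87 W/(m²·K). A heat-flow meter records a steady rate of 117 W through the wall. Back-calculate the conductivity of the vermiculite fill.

k ≈ 0.0633 W/(m·K)

Thermal resistances in series:
R_cast iron = L/(kA) = 0.0031/(49.9×4.71) = 1.319×10^-5 K/W
R_concrete block = L/(kA) = 0.16/(0.748×4.71) = 0.04541 K/W
R_outer film = 1/(h_o·A) = 1/(6.87×4.71) = 0.0309 K/W
Sum of known resistances R_other = 0.07633 K/W
Total R = ΔT/Q = 58/117 = 0.4957 K/W
R_vermiculite fill = R_total − R_other = 0.4194 K/W
k = L/(R·A) = 0.125/(0.4194×4.71)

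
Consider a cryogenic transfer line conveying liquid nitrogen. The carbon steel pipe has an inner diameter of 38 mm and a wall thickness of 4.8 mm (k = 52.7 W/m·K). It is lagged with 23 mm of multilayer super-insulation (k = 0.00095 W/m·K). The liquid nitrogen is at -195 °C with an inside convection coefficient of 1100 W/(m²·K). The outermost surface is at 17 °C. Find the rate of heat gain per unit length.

Per-layer cylindrical resistances, series-summed:
R_inner film = 1/(h_i·2πr₁L) = 1/(1100×2π×0.019×1) = 0.007615 K/W
R_carbon steel pipe wall = ln(23.8/19)/(2π×52.7×1) = 6.802×10^-4 K/W
R_multilayer super-insulation = ln(46.8/23.8)/(2π×0.00095×1) = 113.3 K/W
R_total = 113.3 K/W
Q = ΔT/R_total = 212/113.3

q′ ≈ 1.87 W/m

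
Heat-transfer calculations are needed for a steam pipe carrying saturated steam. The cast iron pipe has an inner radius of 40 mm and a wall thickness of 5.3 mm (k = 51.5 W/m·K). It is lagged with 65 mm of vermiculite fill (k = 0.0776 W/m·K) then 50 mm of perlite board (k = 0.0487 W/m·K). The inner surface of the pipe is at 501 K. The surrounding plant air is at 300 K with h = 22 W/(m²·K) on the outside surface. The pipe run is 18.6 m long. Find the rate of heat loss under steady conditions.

Q ≈ 1210 W

Radial resistances (cylindrical: R_cond = ln(r_o/r_i)/(2πkL), R_conv = 1/(h·2πrL)):
R_cast iron pipe wall = ln(45.3/40)/(2π×51.5×18.6) = 2.067×10^-5 K/W
R_vermiculite fill = ln(110.3/45.3)/(2π×0.0776×18.6) = 0.09813 K/W
R_perlite board = ln(160.3/110.3)/(2π×0.0487×18.6) = 0.06569 K/W
R_outer film = 1/(h_o·2πr_oL) = 1/(22×2π×0.1603×18.6) = 0.002426 K/W
R_total = 0.1663 K/W
Q = ΔT/R_total = 201/0.1663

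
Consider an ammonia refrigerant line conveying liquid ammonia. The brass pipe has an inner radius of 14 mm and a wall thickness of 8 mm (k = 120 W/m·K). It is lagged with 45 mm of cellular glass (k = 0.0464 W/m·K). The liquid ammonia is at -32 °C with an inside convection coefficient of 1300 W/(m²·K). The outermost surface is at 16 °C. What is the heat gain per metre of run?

Per-layer cylindrical resistances, series-summed:
R_inner film = 1/(h_i·2πr₁L) = 1/(1300×2π×0.014×1) = 0.008745 K/W
R_brass pipe wall = ln(22/14)/(2π×120×1) = 5.995×10^-4 K/W
R_cellular glass = ln(67/22)/(2π×0.0464×1) = 3.82 K/W
R_total = 3.829 K/W
Q = ΔT/R_total = 48/3.829

q′ ≈ 12.5 W/m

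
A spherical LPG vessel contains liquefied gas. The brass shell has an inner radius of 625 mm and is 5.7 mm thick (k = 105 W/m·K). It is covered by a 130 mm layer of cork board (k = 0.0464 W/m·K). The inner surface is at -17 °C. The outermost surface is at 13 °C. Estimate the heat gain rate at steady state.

Radial (spherical) resistances in series:
R_brass shell = (1/0.625 − 1/0.6307)/(4π×105) = 1.096×10^-5 K/W
R_cork board = (1/0.6307 − 1/0.7607)/(4π×0.0464) = 0.4647 K/W
R_total = 0.4647 K/W
Q = ΔT/R_total = 30/0.4647

Q ≈ 64.6 W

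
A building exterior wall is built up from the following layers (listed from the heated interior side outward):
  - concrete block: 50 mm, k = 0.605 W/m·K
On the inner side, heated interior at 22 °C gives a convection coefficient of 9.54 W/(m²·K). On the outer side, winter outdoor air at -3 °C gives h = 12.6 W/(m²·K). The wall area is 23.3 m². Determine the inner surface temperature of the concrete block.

Model the wall as resistances in series:
R_inner film = 1/(h_i·A) = 1/(9.54×23.3) = 0.004499 K/W
R_concrete block = L/(kA) = 0.05/(0.605×23.3) = 0.003547 K/W
R_outer film = 1/(h_o·A) = 1/(12.6×23.3) = 0.003406 K/W
R_total = 0.01145 K/W;  Q = ΔT/R_total = 25/0.01145 = 2183 W
T_interface = T_inner − Q·ΣR(inner→interface) = 22 − 2180×0.004499

T ≈ 12.2 °C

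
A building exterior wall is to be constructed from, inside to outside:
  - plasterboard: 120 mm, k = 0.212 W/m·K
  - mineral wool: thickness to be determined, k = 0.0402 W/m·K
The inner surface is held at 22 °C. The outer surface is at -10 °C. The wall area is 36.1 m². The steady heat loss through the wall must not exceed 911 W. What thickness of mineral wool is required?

Using the resistance-network approach (series):
R_plasterboard = L/(kA) = 0.12/(0.212×36.1) = 0.01568 K/W
Sum of the known resistances R_other = 0.01568 K/W
Required total resistance R_tot = ΔT/Q_allow = 32/911 = 0.03513 K/W
R_mineral wool = R_tot − R_other = 0.01945 K/W
L = R·k·A = 0.01945×0.0402×36.1

L ≈ 28.2 mm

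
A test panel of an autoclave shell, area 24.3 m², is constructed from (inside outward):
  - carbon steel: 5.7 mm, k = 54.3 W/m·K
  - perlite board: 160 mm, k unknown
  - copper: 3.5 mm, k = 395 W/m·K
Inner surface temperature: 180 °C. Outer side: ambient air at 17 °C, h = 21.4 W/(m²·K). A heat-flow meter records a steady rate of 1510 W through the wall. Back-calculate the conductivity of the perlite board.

Series thermal resistances:
R_carbon steel = L/(kA) = 0.0057/(54.3×24.3) = 4.32×10^-6 K/W
R_copper = L/(kA) = 0.0035/(395×24.3) = 3.646×10^-7 K/W
R_outer film = 1/(h_o·A) = 1/(21.4×24.3) = 0.001923 K/W
Sum of known resistances R_other = 0.001928 K/W
Total R = ΔT/Q = 163/1510 = 0.1079 K/W
R_perlite board = R_total − R_other = 0.106 K/W
k = L/(R·A) = 0.16/(0.106×24.3)

k ≈ 0.0621 W/(m·K)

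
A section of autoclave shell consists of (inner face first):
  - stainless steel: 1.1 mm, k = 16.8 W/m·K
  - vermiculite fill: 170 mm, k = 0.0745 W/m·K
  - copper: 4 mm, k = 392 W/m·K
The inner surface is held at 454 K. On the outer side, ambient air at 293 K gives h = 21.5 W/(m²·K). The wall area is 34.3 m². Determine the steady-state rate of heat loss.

Q ≈ 2370 W

Using the resistance-network approach (series):
R_stainless steel = L/(kA) = 0.0011/(16.8×34.3) = 1.909×10^-6 K/W
R_vermiculite fill = L/(kA) = 0.17/(0.0745×34.3) = 0.06653 K/W
R_copper = L/(kA) = 0.004/(392×34.3) = 2.975×10^-7 K/W
R_outer film = 1/(h_o·A) = 1/(21.5×34.3) = 0.001356 K/W
R_total = 0.06789 K/W
Q = ΔT / R_total = 161 / 0.06789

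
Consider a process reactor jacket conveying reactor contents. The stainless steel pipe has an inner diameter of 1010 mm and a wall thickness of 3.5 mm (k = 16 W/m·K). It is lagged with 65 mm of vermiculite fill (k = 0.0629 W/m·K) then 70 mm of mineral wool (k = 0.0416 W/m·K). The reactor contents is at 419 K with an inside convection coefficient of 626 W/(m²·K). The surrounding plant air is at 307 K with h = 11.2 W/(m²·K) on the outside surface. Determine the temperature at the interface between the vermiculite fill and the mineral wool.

Treating each annulus and film as a series resistance:
R_inner film = 1/(h_i·2πr₁L) = 1/(626×2π×0.505×1) = 5.034×10^-4 K/W
R_stainless steel pipe wall = ln(508.5/505)/(2π×16×1) = 6.87×10^-5 K/W
R_vermiculite fill = ln(573.5/508.5)/(2π×0.0629×1) = 0.3044 K/W
R_mineral wool = ln(643.5/573.5)/(2π×0.0416×1) = 0.4406 K/W
R_outer film = 1/(h_o·2πr_oL) = 1/(11.2×2π×0.6435×1) = 0.02208 K/W
R_total = 0.7676 K/W
Q = ΔT/R_total = 112/0.7676
Q = 146 W/m
T_interface = T_inner − Q·ΣR(inner→interface) = 419 − 146×0.3049

T ≈ 375 K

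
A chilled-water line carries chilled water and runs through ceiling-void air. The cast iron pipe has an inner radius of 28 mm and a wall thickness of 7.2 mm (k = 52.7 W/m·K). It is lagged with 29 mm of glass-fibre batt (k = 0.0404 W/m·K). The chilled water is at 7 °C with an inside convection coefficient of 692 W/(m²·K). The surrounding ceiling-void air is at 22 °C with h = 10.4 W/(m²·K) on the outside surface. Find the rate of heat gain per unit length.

q′ ≈ 5.74 W/m

Radial resistances (cylindrical: R_cond = ln(r_o/r_i)/(2πkL), R_conv = 1/(h·2πrL)):
R_inner film = 1/(h_i·2πr₁L) = 1/(692×2π×0.028×1) = 0.008214 K/W
R_cast iron pipe wall = ln(35.2/28)/(2π×52.7×1) = 6.911×10^-4 K/W
R_glass-fibre batt = ln(64.2/35.2)/(2π×0.0404×1) = 2.367 K/W
R_outer film = 1/(h_o·2πr_oL) = 1/(10.4×2π×0.0642×1) = 0.2384 K/W
R_total = 2.615 K/W
Q = ΔT/R_total = 15/2.615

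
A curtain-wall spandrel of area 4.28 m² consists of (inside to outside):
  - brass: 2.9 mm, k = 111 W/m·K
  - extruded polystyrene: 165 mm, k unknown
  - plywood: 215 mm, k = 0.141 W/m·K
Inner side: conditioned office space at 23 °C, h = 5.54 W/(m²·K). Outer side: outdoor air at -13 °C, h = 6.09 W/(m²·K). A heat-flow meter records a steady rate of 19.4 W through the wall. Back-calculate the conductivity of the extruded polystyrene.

k ≈ 0.0272 W/(m·K)

Treating each layer as a thermal resistance in series:
R_inner film = 1/(h_i·A) = 1/(5.54×4.28) = 0.04217 K/W
R_brass = L/(kA) = 0.0029/(111×4.28) = 6.104×10^-6 K/W
R_plywood = L/(kA) = 0.215/(0.141×4.28) = 0.3563 K/W
R_outer film = 1/(h_o·A) = 1/(6.09×4.28) = 0.03837 K/W
Sum of known resistances R_other = 0.4368 K/W
Total R = ΔT/Q = 36/19.4 = 1.856 K/W
R_extruded polystyrene = R_total − R_other = 1.419 K/W
k = L/(R·A) = 0.165/(1.419×4.28)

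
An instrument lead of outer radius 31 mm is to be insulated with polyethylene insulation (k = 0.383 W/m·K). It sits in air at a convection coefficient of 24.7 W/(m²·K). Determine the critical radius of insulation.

r_cr ≈ 15.5 mm

For a cylinder r_cr = k/h = 0.383/24.7
r_cr = 15.5 mm; since the bare radius (31 mm) is above r_cr, any added insulation will reduce heat loss.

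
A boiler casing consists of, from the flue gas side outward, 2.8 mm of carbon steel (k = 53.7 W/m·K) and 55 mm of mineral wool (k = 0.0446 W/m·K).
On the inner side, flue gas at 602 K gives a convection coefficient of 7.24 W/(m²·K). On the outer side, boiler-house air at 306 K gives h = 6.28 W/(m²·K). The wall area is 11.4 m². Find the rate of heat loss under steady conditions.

Series thermal resistances:
R_inner film = 1/(h_i·A) = 1/(7.24×11.4) = 0.01212 K/W
R_carbon steel = L/(kA) = 0.0028/(53.7×11.4) = 4.574×10^-6 K/W
R_mineral wool = L/(kA) = 0.055/(0.0446×11.4) = 0.1082 K/W
R_outer film = 1/(h_o·A) = 1/(6.28×11.4) = 0.01397 K/W
R_total = 0.1343 K/W
Q = ΔT / R_total = 296 / 0.1343

Q ≈ 2200 W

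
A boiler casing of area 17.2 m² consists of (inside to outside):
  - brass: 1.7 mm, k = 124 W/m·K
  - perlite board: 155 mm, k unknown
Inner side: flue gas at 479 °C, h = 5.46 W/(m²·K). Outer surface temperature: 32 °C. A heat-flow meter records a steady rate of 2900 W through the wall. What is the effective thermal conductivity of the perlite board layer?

k ≈ 0.0628 W/(m·K)

Using the resistance-network approach (series):
R_inner film = 1/(h_i·A) = 1/(5.46×17.2) = 0.01065 K/W
R_brass = L/(kA) = 0.0017/(124×17.2) = 7.971×10^-7 K/W
Sum of known resistances R_other = 0.01065 K/W
Total R = ΔT/Q = 447/2900 = 0.1541 K/W
R_perlite board = R_total − R_other = 0.1435 K/W
k = L/(R·A) = 0.155/(0.1435×17.2)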